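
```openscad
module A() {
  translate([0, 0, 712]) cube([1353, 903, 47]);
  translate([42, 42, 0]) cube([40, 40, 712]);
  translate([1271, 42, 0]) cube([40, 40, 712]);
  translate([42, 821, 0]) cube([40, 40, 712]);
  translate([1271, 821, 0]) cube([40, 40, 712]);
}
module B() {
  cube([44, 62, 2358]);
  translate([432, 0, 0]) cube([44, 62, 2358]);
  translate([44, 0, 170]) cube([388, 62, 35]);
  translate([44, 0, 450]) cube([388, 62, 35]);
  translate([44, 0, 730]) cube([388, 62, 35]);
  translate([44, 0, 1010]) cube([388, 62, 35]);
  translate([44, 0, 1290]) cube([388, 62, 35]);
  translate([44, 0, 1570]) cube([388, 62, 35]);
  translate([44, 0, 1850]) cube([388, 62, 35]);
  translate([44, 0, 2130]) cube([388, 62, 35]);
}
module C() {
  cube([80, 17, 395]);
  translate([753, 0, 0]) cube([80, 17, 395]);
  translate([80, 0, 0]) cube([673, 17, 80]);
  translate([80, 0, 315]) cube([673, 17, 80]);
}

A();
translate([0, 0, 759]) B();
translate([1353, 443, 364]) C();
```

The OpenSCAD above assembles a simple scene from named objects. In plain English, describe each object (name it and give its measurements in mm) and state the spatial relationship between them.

A is a rectangular dining table. The top is 1353×903×47 mm with its upper surface at z = 759 mm. It stands on four 40×40 mm square legs, each inset 42 mm from the nearest pair of top edges, running from the floor to the underside of the top.

B is a wooden ladder with two side rails of 44×62 mm section and 2358 mm height, set 476 mm apart overall. Between them run 8 rectangular rungs (62 mm deep, 35 mm thick), front faces flush with the rails' −y face. The bottom of the first rung is 170 mm above the floor and each subsequent rung is 280 mm higher than the one below.

C is a rectangular picture frame lying in the x–z plane (depth along y). The opening is 673 mm wide (x) by 235 mm tall (z), surrounded by a border 80 mm wide on all four sides. The frame is 17 mm deep and is made of two full-height vertical stiles with two horizontal rails fitted between them.

The ladder is on top of the table. The picture frame is beside the table with their tops flush at z = 759.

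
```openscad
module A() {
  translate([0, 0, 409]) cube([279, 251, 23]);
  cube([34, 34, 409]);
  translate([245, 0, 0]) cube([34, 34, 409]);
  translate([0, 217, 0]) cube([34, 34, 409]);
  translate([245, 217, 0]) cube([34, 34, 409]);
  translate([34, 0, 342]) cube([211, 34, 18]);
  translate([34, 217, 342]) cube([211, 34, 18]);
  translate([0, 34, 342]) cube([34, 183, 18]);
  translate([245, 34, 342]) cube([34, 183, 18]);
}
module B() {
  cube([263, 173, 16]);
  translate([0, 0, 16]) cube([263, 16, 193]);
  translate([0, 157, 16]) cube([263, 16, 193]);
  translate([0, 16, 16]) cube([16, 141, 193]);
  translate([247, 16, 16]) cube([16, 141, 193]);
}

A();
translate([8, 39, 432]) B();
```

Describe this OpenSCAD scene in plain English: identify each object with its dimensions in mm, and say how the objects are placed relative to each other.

A is a four-legged stool. The seat is a 279×251×23 mm slab whose top surface is at z = 432 mm; four square legs, each 34×34 mm in cross-section, run from the floor (z = 0) to the underside of the seat, each flush with a corner of the seat. Four stretchers, 34 mm wide and 18 mm tall, connect adjacent legs with their undersides at z = 342 mm, each running between the inner faces of the legs it joins and aligned with the legs' outer faces on the other axis.

B is an open-topped rectangular box: outside dimensions 263×173×209 mm, with a uniform wall and base thickness of 16 mm. The base is a full 263×173 slab on the floor; four walls sit on top of the base. The front and back walls (the −y and +y sides) span the full width; the two side walls fit between them.

The open box is on top of the stool, centred.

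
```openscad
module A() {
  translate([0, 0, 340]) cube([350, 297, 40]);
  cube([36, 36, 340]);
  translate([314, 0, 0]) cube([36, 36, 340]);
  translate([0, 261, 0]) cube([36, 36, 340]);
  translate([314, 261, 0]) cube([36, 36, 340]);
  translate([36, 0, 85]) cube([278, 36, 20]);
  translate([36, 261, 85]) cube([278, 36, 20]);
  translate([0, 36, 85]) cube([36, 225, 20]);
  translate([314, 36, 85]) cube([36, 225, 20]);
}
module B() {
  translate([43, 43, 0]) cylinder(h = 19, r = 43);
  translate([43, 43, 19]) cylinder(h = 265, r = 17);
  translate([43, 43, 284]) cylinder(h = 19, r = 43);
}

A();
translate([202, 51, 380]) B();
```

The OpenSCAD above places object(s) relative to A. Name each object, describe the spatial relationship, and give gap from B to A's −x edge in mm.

The spool's min-x is at 202; the stool's min-x is 0; gap = 202 mm.

A is a stool. B is a spool. The spool is on top of the stool. The gap from the spool to the stool's −x edge is 202 mm.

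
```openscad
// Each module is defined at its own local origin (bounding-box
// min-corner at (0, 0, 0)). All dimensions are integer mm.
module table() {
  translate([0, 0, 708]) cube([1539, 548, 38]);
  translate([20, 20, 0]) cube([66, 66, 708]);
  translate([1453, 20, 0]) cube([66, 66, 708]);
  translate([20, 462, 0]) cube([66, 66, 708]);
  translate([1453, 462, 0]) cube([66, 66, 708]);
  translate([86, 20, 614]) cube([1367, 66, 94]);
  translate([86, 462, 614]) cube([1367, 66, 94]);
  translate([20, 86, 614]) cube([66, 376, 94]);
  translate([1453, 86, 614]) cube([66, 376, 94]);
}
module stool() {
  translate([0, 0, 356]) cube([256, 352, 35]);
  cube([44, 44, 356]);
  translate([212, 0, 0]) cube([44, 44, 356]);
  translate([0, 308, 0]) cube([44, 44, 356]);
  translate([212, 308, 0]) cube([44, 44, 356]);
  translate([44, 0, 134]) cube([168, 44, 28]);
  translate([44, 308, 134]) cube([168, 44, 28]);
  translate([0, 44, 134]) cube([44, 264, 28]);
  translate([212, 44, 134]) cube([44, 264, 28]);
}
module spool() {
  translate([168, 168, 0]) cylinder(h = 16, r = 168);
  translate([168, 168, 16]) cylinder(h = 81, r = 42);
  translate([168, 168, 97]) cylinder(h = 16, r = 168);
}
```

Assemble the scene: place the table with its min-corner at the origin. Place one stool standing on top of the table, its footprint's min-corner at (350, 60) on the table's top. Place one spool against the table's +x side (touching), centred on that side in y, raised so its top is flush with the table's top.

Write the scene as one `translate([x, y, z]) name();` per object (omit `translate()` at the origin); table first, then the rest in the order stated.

table();
translate([350, 60, 746]) stool();
translate([1539, 106, 633]) spool();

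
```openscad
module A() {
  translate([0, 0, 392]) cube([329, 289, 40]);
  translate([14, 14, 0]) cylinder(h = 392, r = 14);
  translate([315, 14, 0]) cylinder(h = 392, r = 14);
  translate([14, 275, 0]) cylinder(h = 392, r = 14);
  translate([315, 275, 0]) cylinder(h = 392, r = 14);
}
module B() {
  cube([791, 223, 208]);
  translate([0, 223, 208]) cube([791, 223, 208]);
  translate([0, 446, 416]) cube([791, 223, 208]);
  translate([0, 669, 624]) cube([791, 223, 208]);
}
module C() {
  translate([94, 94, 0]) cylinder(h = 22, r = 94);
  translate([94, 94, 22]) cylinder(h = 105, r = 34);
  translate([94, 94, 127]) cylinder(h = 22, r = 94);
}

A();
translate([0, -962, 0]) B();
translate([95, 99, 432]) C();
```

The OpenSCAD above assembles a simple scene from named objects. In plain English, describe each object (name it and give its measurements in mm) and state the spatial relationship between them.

A is a four-legged stool. The seat is a 329×289×40 mm slab whose top surface is at z = 432 mm; four round legs, each 28 mm in diameter, run from the floor (z = 0) to the underside of the seat, each leg's axis is inset half a diameter from the nearest pair of seat edges (so the leg's bounding box is flush with the corner).

B is a straight staircase of 4 solid steps. Each step is 791 mm wide (x), 223 mm deep (y, the going) and 208 mm tall (the rise). The first step rests on the floor; each subsequent step sits one going further in +y and one rise higher in +z, directly behind and above the previous step with no overlap.

C is a spool: two coaxial disc flanges of radius 94 mm and thickness 22 mm, joined by a core cylinder of radius 34 mm and height 105 mm. The lower flange rests on z = 0 and the three cylinders share a vertical axis.

The staircase is on the floor beside the stool on its −y side. The spool is on top of the stool.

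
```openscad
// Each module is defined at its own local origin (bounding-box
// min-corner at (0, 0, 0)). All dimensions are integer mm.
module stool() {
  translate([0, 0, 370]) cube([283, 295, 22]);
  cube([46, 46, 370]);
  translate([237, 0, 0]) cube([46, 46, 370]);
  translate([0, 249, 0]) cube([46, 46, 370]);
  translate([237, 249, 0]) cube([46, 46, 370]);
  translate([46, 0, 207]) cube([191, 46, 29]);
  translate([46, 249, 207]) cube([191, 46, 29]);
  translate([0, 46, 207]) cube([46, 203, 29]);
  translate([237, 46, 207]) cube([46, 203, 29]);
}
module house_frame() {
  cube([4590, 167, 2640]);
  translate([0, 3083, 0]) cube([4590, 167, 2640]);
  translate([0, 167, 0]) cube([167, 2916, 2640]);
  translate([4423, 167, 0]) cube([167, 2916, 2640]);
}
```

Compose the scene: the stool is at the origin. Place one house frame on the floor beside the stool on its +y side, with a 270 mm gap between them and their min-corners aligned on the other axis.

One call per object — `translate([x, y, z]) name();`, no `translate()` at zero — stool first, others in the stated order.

stool();
translate([0, 565, 0]) house_frame();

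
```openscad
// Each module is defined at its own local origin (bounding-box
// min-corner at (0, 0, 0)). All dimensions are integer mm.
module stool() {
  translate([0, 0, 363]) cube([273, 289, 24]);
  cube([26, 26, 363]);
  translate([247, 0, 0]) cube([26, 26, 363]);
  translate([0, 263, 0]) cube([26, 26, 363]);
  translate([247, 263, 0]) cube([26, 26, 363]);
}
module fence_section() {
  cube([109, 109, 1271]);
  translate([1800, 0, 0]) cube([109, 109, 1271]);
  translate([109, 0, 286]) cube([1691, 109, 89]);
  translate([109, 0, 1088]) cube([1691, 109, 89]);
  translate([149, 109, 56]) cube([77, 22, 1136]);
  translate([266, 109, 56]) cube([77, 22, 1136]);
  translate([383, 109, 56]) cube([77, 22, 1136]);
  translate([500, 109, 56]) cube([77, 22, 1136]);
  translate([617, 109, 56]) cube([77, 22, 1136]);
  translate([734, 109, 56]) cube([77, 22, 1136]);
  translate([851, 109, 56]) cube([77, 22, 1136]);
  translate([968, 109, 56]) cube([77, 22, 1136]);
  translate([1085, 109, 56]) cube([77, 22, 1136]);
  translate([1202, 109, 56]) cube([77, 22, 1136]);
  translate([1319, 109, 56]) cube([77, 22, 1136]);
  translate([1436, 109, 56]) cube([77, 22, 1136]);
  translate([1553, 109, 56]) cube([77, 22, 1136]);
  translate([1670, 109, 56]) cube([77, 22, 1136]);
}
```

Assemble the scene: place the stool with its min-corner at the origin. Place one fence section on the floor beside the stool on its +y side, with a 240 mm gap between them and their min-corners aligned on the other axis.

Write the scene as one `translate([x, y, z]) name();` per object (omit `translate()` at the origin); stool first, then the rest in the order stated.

stool();
translate([0, 529, 0]) fence_section();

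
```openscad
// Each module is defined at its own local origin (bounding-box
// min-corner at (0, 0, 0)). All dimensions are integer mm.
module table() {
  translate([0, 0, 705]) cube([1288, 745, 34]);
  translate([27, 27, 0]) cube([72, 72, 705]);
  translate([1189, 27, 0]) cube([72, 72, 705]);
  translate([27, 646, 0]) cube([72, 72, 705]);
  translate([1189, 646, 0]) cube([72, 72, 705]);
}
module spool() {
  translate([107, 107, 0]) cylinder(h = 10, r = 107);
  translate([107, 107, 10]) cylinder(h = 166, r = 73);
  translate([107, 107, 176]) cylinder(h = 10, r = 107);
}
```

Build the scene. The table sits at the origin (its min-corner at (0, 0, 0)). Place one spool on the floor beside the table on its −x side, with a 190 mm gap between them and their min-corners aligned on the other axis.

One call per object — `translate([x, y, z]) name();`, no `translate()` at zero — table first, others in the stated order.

table();
translate([-404, 0, 0]) spool();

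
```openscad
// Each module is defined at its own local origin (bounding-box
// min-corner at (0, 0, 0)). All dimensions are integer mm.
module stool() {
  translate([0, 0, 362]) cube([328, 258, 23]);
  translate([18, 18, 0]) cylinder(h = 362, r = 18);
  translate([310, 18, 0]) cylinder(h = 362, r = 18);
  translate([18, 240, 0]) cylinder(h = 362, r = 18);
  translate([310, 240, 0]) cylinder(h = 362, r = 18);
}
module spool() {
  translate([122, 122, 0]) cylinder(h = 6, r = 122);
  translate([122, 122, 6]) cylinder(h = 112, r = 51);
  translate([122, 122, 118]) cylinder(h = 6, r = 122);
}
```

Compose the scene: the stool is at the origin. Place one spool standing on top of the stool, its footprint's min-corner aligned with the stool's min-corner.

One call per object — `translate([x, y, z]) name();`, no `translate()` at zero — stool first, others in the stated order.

stool();
translate([0, 0, 385]) spool();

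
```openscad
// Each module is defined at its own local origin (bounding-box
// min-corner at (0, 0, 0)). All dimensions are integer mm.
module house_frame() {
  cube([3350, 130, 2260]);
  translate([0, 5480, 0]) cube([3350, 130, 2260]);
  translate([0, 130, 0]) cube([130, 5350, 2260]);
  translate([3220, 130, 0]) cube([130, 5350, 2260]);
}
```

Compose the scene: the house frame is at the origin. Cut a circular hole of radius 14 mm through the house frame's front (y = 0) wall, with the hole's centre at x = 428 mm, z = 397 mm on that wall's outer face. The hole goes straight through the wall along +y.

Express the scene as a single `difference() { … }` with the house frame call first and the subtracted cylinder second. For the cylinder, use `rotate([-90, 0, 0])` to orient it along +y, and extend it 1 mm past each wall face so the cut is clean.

difference() {
  house_frame();
  translate([428, -1, 397]) rotate([-90, 0, 0]) cylinder(h = 132, r = 14);
}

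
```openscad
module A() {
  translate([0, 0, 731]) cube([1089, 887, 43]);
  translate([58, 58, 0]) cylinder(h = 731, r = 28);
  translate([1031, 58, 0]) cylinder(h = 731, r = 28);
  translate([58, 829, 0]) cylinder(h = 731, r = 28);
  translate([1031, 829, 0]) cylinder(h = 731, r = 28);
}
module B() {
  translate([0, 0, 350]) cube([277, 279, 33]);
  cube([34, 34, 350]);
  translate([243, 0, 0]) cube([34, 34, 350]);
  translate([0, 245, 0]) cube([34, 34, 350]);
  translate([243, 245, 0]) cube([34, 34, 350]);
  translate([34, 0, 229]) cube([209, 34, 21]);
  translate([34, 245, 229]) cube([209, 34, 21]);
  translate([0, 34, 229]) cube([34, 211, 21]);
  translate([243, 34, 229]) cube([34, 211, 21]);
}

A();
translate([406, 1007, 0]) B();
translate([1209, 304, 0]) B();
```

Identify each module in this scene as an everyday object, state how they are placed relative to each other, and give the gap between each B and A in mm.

Each stool's nearest face is 120 mm from the table's bounding box.

A is a table. B is a stool. Two stools sit around the table at the +y, +x sides. The gap between each stool and the table is 120 mm.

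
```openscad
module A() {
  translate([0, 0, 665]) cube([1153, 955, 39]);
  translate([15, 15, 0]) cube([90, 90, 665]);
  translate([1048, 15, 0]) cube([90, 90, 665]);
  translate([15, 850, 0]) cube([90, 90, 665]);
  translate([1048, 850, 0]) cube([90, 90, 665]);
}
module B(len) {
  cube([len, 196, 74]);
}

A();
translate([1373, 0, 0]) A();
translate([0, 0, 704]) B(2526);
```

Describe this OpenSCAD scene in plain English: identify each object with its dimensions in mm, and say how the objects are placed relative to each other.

A is a table with a 1153×955 mm rectangular top, 39 mm thick, top surface at z = 704 mm, supported by four 90×90 mm square legs, each inset 15 mm from the nearest pair of top edges, running from the floor.

B is a rectangular beam 2526 mm long (x), 196 mm deep (y), 74 mm thick (z).

The beam spans the tops of two tables placed 220 mm apart, resting at z = 704 mm.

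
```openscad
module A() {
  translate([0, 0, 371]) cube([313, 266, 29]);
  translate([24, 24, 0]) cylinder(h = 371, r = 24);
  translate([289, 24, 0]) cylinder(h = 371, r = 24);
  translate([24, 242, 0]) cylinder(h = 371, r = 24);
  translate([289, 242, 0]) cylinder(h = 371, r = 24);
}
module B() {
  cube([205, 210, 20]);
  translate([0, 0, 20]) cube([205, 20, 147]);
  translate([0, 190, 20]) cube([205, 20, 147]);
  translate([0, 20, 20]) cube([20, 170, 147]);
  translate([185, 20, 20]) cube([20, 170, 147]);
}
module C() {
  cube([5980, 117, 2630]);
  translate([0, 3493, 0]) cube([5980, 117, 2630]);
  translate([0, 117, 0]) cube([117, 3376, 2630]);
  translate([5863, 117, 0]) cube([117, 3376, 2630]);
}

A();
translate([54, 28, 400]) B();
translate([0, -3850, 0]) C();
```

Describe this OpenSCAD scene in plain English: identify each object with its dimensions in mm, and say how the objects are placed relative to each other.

A is a four-legged stool. The seat is a 313×266×29 mm slab whose top surface is at z = 400 mm; four round legs, each 48 mm in diameter, run from the floor (z = 0) to the underside of the seat, each leg's axis is inset half a diameter from the nearest pair of seat edges (so the leg's bounding box is flush with the corner).

B is an open-topped rectangular box: outside dimensions 205×210×167 mm, with a uniform wall and base thickness of 20 mm. The base is a full 205×210 slab on the floor; four walls sit on top of the base. The front and back walls (the −y and +y sides) span the full width; the two side walls fit between them.

C is the wall frame of a small rectangular building: four walls, each 2630 mm tall and 117 mm thick, enclosing a footprint 5980 mm (x) by 3610 mm (y) outside-to-outside, with no floor or roof. The front and back walls (the −y and +y sides) span the full width; the two side walls fit between them.

The open box is on top of the stool, centred. The house frame is on the floor beside the stool on its −y side.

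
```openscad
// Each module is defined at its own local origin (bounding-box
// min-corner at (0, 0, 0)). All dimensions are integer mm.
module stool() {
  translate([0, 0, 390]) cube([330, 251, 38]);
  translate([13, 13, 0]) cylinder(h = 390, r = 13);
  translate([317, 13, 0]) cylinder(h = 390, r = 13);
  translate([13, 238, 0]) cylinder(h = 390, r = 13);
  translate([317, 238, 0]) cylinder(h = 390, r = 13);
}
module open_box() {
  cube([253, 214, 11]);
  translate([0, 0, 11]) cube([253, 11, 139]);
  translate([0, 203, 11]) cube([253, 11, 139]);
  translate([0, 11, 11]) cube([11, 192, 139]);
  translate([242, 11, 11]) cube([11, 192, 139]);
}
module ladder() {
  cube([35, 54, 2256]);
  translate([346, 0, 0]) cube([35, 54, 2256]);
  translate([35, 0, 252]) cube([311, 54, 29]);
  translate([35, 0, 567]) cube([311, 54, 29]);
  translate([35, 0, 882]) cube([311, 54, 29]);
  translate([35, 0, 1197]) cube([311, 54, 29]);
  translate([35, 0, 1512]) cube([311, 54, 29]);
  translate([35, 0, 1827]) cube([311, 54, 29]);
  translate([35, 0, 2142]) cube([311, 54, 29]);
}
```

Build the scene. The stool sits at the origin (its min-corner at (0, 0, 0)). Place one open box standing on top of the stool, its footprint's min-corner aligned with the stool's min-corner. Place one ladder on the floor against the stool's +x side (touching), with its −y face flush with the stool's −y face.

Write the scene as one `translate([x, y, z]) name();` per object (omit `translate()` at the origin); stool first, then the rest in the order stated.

stool();
translate([0, 0, 428]) open_box();
translate([330, 0, 0]) ladder();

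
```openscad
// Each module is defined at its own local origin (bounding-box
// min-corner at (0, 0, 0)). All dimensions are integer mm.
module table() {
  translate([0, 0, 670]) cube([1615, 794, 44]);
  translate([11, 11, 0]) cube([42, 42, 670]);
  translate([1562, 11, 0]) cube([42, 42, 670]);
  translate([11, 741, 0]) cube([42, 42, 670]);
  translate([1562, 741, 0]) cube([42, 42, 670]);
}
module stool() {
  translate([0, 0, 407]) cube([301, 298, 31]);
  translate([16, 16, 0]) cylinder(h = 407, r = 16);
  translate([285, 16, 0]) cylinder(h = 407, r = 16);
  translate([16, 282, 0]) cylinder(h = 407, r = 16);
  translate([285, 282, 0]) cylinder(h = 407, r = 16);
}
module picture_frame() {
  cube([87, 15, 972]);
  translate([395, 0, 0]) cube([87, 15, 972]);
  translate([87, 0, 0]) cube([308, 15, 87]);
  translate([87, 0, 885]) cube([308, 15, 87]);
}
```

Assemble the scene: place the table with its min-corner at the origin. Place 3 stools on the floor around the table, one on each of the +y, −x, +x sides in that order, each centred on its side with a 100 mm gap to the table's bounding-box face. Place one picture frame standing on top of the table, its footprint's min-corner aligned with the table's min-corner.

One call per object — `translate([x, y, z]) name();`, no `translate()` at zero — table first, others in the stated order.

table();
translate([657, 894, 0]) stool();
translate([-401, 248, 0]) stool();
translate([1715, 248, 0]) stool();
translate([0, 0, 714]) picture_frame();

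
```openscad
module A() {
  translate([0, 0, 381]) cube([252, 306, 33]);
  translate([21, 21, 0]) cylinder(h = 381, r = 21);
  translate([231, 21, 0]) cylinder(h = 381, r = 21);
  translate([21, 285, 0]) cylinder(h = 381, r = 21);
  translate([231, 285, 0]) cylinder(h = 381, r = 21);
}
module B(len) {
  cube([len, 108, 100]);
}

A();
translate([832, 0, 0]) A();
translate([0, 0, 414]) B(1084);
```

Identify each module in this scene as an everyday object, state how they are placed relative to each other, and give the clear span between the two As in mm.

A is a stool. B is a beam. A beam spans the tops of two stools. The clear span between the two stools is 580 mm.

Second stool starts at x = 832; first ends at x = 252; clear span = 832 − 252 = 580 mm.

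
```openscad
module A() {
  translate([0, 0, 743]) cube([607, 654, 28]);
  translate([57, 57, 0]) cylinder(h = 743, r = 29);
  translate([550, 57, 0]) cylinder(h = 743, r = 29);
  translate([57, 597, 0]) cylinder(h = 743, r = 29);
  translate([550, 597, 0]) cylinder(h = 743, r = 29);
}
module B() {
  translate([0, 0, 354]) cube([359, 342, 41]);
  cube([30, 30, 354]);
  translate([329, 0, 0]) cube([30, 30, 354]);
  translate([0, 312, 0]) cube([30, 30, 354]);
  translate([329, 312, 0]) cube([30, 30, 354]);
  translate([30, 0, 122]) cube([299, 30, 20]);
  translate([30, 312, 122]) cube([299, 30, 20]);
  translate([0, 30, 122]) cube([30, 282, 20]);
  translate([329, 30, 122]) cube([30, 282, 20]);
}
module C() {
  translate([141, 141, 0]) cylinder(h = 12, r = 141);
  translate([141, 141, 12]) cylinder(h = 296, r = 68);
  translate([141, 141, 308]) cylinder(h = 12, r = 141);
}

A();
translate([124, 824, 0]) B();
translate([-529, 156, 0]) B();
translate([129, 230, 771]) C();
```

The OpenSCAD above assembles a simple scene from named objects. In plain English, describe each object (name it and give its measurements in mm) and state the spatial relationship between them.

A is a table: top 607 mm (x) × 654 mm (y), 28 mm thick, upper face at z = 771 mm, on four round legs of 58 mm diameter, each leg's bounding box inset 28 mm from the nearest pair of top edges, running from z = 0 to the bottom of the top.

B is a four-legged stool. The seat is 359×342 mm, 41 mm thick, top at z = 395 mm. It stands on four square legs, each 30×30 mm in cross-section, from z = 0 to the seat underside, each flush with a corner of the seat. Four stretchers, 30 mm wide and 20 mm tall, connect adjacent legs with their undersides at z = 122 mm, each running between the inner faces of the legs it joins and aligned with the legs' outer faces on the other axis.

C is a spool: two coaxial disc flanges of radius 141 mm and thickness 12 mm, joined by a core cylinder of radius 68 mm and height 296 mm. The lower flange rests on z = 0 and the three cylinders share a vertical axis.

Two stools sit around the table at the +y, −x sides. The spool is on top of the table.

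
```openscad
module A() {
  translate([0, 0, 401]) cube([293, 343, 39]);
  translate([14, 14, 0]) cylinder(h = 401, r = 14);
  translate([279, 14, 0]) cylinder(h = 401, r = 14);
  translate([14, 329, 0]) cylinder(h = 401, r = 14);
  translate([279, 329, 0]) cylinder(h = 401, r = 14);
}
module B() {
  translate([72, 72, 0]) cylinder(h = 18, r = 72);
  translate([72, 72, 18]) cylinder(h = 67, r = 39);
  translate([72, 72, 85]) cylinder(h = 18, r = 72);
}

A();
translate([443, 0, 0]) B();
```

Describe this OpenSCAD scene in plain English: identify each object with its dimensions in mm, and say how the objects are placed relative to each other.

A is a four-legged stool. The seat is a 293×343×39 mm slab whose top surface is at z = 440 mm; four round legs, each 28 mm in diameter, run from the floor (z = 0) to the underside of the seat, each leg's axis is inset half a diameter from the nearest pair of seat edges (so the leg's bounding box is flush with the corner).

B is a spool: two coaxial disc flanges of radius 72 mm and thickness 18 mm, joined by a core cylinder of radius 39 mm and height 67 mm. The lower flange rests on z = 0 and the three cylinders share a vertical axis.

The spool is on the floor beside the stool on its +x side.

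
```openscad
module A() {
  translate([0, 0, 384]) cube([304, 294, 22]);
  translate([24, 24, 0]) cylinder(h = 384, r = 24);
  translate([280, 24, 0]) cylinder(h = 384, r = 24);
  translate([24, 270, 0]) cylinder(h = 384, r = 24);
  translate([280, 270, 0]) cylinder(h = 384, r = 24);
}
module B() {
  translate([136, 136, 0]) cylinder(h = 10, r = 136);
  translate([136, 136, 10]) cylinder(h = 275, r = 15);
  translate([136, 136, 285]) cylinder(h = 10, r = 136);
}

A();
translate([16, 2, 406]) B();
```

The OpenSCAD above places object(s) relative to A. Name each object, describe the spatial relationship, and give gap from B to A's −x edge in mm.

A is a stool. B is a spool. The spool is on top of the stool. The gap from the spool to the stool's −x edge is 16 mm.

The spool's min-x is at 16; the stool's min-x is 0; gap = 16 mm.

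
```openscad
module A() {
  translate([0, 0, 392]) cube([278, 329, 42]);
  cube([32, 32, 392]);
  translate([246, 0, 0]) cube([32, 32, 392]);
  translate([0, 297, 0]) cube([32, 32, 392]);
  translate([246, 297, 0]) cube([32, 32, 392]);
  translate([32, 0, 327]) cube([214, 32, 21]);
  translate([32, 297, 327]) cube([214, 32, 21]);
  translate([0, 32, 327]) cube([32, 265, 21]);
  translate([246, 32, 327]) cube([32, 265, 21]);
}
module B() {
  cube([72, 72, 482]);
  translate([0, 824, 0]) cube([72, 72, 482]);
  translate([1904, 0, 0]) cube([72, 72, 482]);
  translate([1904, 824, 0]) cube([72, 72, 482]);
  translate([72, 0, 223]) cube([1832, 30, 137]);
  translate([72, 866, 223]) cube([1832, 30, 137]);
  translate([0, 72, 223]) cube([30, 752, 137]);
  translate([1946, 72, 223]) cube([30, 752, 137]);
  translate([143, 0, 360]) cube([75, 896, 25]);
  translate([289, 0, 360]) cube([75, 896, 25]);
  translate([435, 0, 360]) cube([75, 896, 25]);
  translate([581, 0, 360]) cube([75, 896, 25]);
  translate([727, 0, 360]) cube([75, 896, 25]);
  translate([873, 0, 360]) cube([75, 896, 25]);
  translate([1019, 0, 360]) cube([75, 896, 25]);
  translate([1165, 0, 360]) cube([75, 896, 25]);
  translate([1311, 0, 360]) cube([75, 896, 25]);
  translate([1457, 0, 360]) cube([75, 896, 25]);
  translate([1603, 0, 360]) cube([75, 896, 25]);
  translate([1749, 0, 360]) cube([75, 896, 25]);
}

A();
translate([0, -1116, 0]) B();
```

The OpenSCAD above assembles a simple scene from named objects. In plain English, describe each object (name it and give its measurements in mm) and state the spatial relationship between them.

A is a simple wooden stool: a rectangular seat 278 mm (x) by 329 mm (y), 42 mm thick, top face at z = 434 mm, on four square legs, each 32×32 mm in cross-section. The legs rest on z = 0, each flush with a corner of the seat. Four stretchers, 32 mm wide and 21 mm tall, connect adjacent legs with their undersides at z = 327 mm, each running between the inner faces of the legs it joins and aligned with the legs' outer faces on the other axis.

B is a bed frame 1976 mm long (x) by 896 mm wide (y). Four 72×72 mm corner posts, 482 mm tall, at the corners of the footprint. Four rails of 30 mm thickness and 137 mm height run between adjacent posts with their undersides at z = 223 mm, their outer faces flush with the outside of the frame (the two x-running rails run between the posts' inner faces; the two y-running rails run between the posts' inner faces). 12 slats, each 75 mm wide (x) and 25 mm thick, lie across the top of the two x-running rails, running the full 896 mm width of the frame in y; the slats are evenly spaced along x between the inner faces of the end posts with equal gaps (rounded down to the nearest mm) at the −x end and between each pair — any rounding remainder accumulates at the +x end.

The bed frame is on the floor beside the stool on its −y side.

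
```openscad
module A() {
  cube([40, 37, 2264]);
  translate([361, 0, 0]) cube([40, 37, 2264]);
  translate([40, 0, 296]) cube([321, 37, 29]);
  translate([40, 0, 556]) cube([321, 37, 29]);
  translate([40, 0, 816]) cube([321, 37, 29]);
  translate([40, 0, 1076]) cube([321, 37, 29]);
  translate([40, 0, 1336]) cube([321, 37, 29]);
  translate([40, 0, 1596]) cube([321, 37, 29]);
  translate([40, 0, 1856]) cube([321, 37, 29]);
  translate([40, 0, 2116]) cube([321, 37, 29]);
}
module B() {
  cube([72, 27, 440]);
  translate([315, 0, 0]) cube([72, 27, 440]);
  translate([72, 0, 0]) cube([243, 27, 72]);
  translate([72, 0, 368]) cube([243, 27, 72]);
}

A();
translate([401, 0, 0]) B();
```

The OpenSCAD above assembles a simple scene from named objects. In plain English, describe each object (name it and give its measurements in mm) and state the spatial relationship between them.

A is a straight ladder. Two 40×37 mm vertical rails, 2264 mm tall, stand 401 mm apart (outside-to-outside) with their front faces coplanar on the −y side. 8 rungs, each 37 mm deep and 29 mm tall, span between the inner faces of the rails, front faces flush with the rails. The lowest rung's underside is at z = 296 mm and rungs are spaced 260 mm apart (underside to underside).

B is a rectangular picture frame lying in the x–z plane (depth along y). The opening is 243 mm wide (x) by 296 mm tall (z), surrounded by a border 72 mm wide on all four sides. The frame is 27 mm deep and is made of two full-height vertical stiles with two horizontal rails fitted between them.

The picture frame is against the ladder's +x side, with their −y faces flush.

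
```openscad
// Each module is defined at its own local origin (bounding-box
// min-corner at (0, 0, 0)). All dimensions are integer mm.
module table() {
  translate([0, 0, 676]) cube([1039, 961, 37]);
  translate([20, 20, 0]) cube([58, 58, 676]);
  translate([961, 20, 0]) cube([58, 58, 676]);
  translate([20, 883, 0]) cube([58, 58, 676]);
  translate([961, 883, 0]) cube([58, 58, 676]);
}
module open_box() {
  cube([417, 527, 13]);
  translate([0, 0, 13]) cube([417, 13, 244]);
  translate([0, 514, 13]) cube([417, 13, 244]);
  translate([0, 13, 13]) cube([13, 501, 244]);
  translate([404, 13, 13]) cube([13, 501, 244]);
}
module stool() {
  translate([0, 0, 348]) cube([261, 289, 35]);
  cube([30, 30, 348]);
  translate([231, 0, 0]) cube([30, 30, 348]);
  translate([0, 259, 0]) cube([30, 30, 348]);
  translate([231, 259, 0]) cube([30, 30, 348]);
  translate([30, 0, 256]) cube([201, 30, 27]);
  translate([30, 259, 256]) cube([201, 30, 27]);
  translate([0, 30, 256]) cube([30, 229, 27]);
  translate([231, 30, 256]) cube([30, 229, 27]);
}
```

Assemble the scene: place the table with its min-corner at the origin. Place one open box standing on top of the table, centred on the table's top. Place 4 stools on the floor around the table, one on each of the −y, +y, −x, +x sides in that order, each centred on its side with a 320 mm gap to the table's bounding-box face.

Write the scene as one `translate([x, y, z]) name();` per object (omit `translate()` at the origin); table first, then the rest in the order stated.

table();
translate([311, 217, 713]) open_box();
translate([389, -609, 0]) stool();
translate([389, 1281, 0]) stool();
translate([-581, 336, 0]) stool();
translate([1359, 336, 0]) stool();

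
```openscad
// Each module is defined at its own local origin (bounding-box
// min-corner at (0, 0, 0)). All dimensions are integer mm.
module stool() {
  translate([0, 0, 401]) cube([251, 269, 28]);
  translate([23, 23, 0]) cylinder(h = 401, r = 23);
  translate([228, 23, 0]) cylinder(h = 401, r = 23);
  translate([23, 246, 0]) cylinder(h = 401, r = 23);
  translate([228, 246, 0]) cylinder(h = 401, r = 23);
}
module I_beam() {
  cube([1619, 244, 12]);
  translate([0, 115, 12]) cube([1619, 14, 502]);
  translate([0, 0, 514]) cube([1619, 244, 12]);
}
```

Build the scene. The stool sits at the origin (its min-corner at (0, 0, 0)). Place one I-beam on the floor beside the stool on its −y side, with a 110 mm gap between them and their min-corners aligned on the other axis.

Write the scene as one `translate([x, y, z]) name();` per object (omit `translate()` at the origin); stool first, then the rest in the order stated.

stool();
translate([0, -354, 0]) I_beam();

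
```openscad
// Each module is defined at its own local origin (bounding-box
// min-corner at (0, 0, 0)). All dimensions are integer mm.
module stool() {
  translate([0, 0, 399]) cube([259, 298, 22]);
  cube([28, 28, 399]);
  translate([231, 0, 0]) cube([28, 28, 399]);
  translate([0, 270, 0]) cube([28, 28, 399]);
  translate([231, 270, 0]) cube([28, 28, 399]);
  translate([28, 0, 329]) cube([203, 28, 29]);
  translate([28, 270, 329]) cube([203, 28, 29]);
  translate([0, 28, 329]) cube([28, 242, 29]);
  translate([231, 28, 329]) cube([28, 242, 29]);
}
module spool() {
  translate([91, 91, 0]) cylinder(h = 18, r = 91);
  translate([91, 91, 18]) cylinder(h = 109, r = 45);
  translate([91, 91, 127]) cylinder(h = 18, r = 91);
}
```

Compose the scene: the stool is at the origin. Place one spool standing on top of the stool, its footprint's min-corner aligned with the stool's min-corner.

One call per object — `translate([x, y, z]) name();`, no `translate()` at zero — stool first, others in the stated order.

stool();
translate([0, 0, 421]) spool();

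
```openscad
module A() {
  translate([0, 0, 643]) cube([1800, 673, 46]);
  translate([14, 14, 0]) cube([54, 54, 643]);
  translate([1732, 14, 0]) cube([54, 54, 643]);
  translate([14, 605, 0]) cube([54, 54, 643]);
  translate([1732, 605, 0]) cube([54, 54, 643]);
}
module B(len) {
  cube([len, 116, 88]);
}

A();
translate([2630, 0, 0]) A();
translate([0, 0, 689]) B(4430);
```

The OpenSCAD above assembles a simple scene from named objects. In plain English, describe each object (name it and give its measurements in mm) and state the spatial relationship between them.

A is a table: top 1800 mm (x) × 673 mm (y), 46 mm thick, upper face at z = 689 mm, on four 54×54 mm square legs, each inset 14 mm from the nearest pair of top edges, running from z = 0 to the bottom of the top.

B is a rectangular beam 4430 mm long (x), 116 mm deep (y), 88 mm thick (z).

The beam spans the tops of two tables placed 830 mm apart, resting at z = 689 mm.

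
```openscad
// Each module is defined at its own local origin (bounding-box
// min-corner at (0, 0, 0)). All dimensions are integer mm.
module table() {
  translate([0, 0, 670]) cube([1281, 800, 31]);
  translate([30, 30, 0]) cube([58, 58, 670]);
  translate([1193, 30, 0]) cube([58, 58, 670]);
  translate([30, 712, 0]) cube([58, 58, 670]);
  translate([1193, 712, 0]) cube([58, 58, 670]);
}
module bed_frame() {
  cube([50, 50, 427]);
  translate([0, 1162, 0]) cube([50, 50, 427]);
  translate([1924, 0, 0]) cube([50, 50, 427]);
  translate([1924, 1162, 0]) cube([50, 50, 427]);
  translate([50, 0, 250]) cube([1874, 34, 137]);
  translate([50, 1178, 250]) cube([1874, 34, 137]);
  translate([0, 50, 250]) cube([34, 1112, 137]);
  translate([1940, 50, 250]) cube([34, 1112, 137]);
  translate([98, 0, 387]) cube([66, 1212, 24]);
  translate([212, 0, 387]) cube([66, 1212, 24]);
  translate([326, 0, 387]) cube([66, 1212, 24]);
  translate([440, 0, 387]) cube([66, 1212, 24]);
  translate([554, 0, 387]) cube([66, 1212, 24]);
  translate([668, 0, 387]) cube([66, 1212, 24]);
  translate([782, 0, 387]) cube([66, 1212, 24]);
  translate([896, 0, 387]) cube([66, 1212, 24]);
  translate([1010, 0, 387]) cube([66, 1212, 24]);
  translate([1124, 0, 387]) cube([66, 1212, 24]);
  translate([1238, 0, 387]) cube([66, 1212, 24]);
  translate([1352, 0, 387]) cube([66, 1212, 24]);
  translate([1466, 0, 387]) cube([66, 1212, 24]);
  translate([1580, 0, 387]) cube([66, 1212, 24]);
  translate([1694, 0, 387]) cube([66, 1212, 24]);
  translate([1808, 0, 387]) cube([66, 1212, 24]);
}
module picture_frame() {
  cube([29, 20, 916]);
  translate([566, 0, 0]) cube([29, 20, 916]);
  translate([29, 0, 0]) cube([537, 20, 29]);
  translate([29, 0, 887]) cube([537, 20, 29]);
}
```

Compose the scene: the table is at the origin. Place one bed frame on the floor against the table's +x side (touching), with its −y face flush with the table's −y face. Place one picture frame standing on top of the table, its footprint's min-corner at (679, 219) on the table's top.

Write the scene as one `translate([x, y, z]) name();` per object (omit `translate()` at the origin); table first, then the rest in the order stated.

table();
translate([1281, 0, 0]) bed_frame();
translate([679, 219, 701]) picture_frame();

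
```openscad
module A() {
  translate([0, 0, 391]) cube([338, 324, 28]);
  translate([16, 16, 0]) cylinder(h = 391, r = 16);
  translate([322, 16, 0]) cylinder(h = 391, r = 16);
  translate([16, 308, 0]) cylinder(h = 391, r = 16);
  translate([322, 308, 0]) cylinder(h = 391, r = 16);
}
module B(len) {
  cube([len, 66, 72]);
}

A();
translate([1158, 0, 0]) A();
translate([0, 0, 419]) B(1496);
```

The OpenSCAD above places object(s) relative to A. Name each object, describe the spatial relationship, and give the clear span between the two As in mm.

Second stool starts at x = 1158; first ends at x = 338; clear span = 1158 − 338 = 820 mm.

A is a stool. B is a beam. A beam spans the tops of two stools. The clear span between the two stools is 820 mm.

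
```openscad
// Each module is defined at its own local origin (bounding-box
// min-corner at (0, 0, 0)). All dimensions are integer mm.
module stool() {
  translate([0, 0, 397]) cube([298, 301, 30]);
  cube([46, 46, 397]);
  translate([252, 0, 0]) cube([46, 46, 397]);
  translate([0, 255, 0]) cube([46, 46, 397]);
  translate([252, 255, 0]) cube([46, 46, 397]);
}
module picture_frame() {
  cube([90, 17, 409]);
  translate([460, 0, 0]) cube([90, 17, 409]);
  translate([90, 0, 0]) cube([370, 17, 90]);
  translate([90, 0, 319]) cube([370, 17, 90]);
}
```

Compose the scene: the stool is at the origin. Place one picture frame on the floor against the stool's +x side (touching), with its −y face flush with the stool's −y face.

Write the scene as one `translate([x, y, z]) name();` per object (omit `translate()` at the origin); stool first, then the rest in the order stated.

stool();
translate([298, 0, 0]) picture_frame();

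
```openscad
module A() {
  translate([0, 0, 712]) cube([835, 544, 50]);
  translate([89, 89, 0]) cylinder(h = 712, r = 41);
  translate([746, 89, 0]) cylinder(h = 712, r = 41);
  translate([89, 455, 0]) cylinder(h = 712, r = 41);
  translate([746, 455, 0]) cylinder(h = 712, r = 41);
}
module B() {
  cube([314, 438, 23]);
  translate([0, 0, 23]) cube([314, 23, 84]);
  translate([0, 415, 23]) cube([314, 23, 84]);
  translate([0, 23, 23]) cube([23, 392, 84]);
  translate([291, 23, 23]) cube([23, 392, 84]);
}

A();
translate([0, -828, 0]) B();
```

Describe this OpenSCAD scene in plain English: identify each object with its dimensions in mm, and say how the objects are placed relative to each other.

A is a rectangular dining table. The top is 835×544×50 mm with its upper surface at z = 762 mm. It stands on four round legs of 82 mm diameter, each leg's bounding box inset 48 mm from the nearest pair of top edges, running from the floor to the underside of the top.

B is an open-topped rectangular box: outside dimensions 314×438×107 mm, with a uniform wall and base thickness of 23 mm. The base is a full 314×438 slab on the floor; four walls sit on top of the base. The front and back walls (the −y and +y sides) span the full width; the two side walls fit between them.

The open box is on the floor beside the table on its −y side.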